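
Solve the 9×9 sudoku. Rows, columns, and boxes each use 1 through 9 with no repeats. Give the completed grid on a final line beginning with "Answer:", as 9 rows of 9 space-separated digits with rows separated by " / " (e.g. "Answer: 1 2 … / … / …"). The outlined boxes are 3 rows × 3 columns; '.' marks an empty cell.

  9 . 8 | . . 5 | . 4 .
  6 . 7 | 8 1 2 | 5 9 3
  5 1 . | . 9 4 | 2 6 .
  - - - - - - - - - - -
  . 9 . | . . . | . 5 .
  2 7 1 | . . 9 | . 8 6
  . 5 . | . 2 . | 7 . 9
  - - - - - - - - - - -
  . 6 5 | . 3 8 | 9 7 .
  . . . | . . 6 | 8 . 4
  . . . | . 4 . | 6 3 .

Step 1. [r8c8∈{1,2}] col 8 places 2 nowhere but r8c8. So r8c8=2.
Step 2. [r3c3∈{3}] r3c3's peers cover all but 3, so r3c3=3.
Step 3. [r3c4∈{7}] r3c4's peers cover all but 7, so r3c4=7.
Step 4. [r7c9∈{1}] r7c9's peers cover all but 1. So r7c9=1.
Step 5. [r1c4∈{3,6}] r1c4 is the only open cell in row 1 admitting 3 ⇒ r1c4=3.
Step 6. [r6c1∈{3,4,8}] r6c1 is the only open cell in row 6 admitting 8 ⇒ r6c1=8.
Step 7. [r4c1∈{3,4}] in box 4, 3 fits only at r4c1 ⇒ r4c1=3.
Step 8. [r9c3∈{2,9}] across col 3, 2 lands solely at r9c3 ⇒ r9c3=2.
Step 9. [r9c4∈{1,5,9}] row 9 places 9 nowhere but r9c4 ⇒ r9c4=9.
Step 10. [r6c8∈{1}] r6c8 has the single candidate 1, so r6c8=1.
Step 11. [r4c7∈{4}] r4c7 has the single candidate 4. So r4c7=4.
Step 12. [r4c3∈{6}] r4c3 is down to just 6, so r4c3=6.
Step 13. [r5c5∈{5}] r5c5's peers cover all but 5, so r5c5=5.
Step 14. [r8c5∈{7}] r8c5 has the single candidate 7. So r8c5=7.
Step 15. [r9c6∈{1}] r9c6's peers cover all but 1, so r9c6=1.
Step 16. [r6c3∈{4}] r6c3 has the single candidate 4 ⇒ r6c3=4.
Step 17. [r8c3∈{9}] r8c3 is down to just 9, so r8c3=9.
Step 18. [r7c1∈{4}] r7c1 has the single candidate 4. So r7c1=4.
Step 19. [r9c2∈{8}] r9c2 has the single candidate 8. So r9c2=8.
Step 20. [r8c1∈{1}] r8c1's peers cover all but 1, so r8c1=1.
Step 21. [r7c4∈{2}] nothing but 2 survives at r7c4. So r7c4=2.
Step 22. [r1c2∈{2}] r1c2 has the single candidate 2. So r1c2=2.
Step 23. [r5c7∈{3}] r5c7 is down to just 3. So r5c7=3.
Step 24. [r9c1∈{7}] r9c1 is down to just 7, so r9c1=7.
Step 25. [r1c5∈{6}] r1c5 is down to just 6, so r1c5=6.
Step 26. [r4c6∈{7}] r4c6 is down to just 7 ⇒ r4c6=7.
Step 27. [r4c5∈{8}] r4c5 is down to just 8, so r4c5=8.
Step 28. [r6c6∈{3}] r6c6's peers cover all but 3. So r6c6=3.
Step 29. [r5c4∈{4}] r5c4's peers cover all but 4, so r5c4=4.
Step 30. [r2c2∈{4}] r2c2 is down to just 4 ⇒ r2c2=4.
Step 31. [r1c7∈{1}] nothing but 1 survives at r1c7 ⇒ r1c7=1.
Step 32. [r4c4∈{1}] r4c4 is down to just 1, so r4c4=1.
Step 33. [r9c9∈{5}] r9c9's peers cover all but 5 ⇒ r9c9=5.
Step 34. [r3c9∈{8}] r3c9's peers cover all but 8 ⇒ r3c9=8.
Step 35. [r1c9∈{7}] nothing but 7 survives at r1c9, so r1c9=7.
Step 36. [r6c4∈{6}] only 6 remains possible at r6c4. So r6c4=6.
Step 37. [r8c4∈{5}] nothing but 5 survives at r8c4. So r8c4=5.
Step 38. [r8c2∈{3}] nothing but 3 survives at r8c2. So r8c2=3.
Step 39. [r4c9∈{2}] only 2 remains possible at r4c9 ⇒ r4c9=2.

Answer: 9 2 8 3 6 5 1 4 7 / 6 4 7 8 1 2 5 9 3 / 5 1 3 7 9 4 2 6 8 / 3 9 6 1 8 7 4 5 2 / 2 7 1 4 5 9 3 8 6 / 8 5 4 6 2 3 7 1 9 / 4 6 5 2 3 8 9 7 1 / 1 3 9 5 7 6 8 2 4 / 7 8 2 9 4 1 6 3 5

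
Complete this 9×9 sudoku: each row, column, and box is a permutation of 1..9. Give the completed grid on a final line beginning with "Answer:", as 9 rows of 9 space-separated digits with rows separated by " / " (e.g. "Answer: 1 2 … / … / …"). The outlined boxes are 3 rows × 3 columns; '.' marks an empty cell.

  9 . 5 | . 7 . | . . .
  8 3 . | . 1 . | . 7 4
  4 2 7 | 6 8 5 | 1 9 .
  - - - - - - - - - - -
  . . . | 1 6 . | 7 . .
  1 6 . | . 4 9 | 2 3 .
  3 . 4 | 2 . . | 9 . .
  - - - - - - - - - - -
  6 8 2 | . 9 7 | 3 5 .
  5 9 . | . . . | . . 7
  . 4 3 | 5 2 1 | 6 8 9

Step 1. [r1c9∈{2,3,6,8}] r1c9 is the only open cell in col 9 admitting 2. So r1c9=2.
Step 2. [r6c9∈{1,5,6,8}] r6c9 is the only open cell in col 9 admitting 6. So r6c9=6.
Step 3. [r8c6∈{3,4,6,8}] in row 8, 6 fits only at r8c6, so r8c6=6.
Step 4. [r5c3∈{8}] r5c3 is down to just 8, so r5c3=8.
Step 5. [r8c4∈{3,4,8}] 8 has one home in row 8: r8c4 ⇒ r8c4=8.
Step 6. [r4c6∈{3,8}] row 4 places 3 nowhere but r4c6 ⇒ r4c6=3.
Step 7. [r8c8∈{1,2,4}] across row 8, 2 lands solely at r8c8 ⇒ r8c8=2.
Step 8. [r4c2∈{5}] only 5 remains possible at r4c2, so r4c2=5.
Step 9. [r1c6∈{4}] r1c6 has the single candidate 4, so r1c6=4.
Step 10. [r8c5∈{3}] r8c5's peers cover all but 3. So r8c5=3.
Step 11. [r7c4∈{4}] nothing but 4 survives at r7c4 ⇒ r7c4=4.
Step 12. [r4c9∈{8}] only 8 remains possible at r4c9. So r4c9=8.
Step 13. [r9c1∈{7}] nothing but 7 survives at r9c1, so r9c1=7.
Step 14. [r4c8∈{4}] only 4 remains possible at r4c8. So r4c8=4.
Step 15. [r1c4∈{3}] only 3 remains possible at r1c4 ⇒ r1c4=3.
Step 16. [r1c2∈{1}] r1c2 is down to just 1, so r1c2=1.
Step 17. [r6c8∈{1}] only 1 remains possible at r6c8, so r6c8=1.
Step 18. [r6c2∈{7}] only 7 remains possible at r6c2. So r6c2=7.
Step 19. [r5c9∈{5}] r5c9 has the single candidate 5 ⇒ r5c9=5.
Step 20. [r2c6∈{2}] r2c6 is down to just 2, so r2c6=2.
Step 21. [r6c5∈{5}] only 5 remains possible at r6c5 ⇒ r6c5=5.
Step 22. [r4c3∈{9}] r4c3 is down to just 9 ⇒ r4c3=9.
Step 23. [r3c9∈{3}] r3c9 is down to just 3 ⇒ r3c9=3.
Step 24. [r2c7∈{5}] only 5 remains possible at r2c7, so r2c7=5.
Step 25. [r2c3∈{6}] r2c3's peers cover all but 6 ⇒ r2c3=6.
Step 26. [r1c8∈{6}] only 6 remains possible at r1c8. So r1c8=6.
Step 27. [r8c7∈{4}] nothing but 4 survives at r8c7, so r8c7=4.
Step 28. [r7c9∈{1}] r7c9 has the single candidate 1, so r7c9=1.
Step 29. [r6c6∈{8}] r6c6 has the single candidate 8, so r6c6=8.
Step 30. [r4c1∈{2}] only 2 remains possible at r4c1, so r4c1=2.
Step 31. [r5c4∈{7}] nothing but 7 survives at r5c4 ⇒ r5c4=7.
Step 32. [r2c4∈{9}] r2c4's peers cover all but 9 ⇒ r2c4=9.
Step 33. [r8c3∈{1}] r8c3 is down to just 1 ⇒ r8c3=1.
Step 34. [r1c7∈{8}] r1c7's peers cover all but 8. So r1c7=8.

Answer: 9 1 5 3 7 4 8 6 2 / 8 3 6 9 1 2 5 7 4 / 4 2 7 6 8 5 1 9 3 / 2 5 9 1 6 3 7 4 8 / 1 6 8 7 4 9 2 3 5 / 3 7 4 2 5 8 9 1 6 / 6 8 2 4 9 7 3 5 1 / 5 9 1 8 3 6 4 2 7 / 7 4 3 5 2 1 6 8 9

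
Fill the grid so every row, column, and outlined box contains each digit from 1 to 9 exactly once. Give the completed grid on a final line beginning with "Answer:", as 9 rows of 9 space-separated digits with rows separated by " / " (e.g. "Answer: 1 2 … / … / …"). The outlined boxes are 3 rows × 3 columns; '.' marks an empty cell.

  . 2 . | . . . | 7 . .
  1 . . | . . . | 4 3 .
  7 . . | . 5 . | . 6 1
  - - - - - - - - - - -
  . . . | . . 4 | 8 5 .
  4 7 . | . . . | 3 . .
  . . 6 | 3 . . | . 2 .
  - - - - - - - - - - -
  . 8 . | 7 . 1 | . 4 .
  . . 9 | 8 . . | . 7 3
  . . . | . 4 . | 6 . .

Step 1. [r8c2∈{1,4,5,6}] r8c2 is the only open cell in row 8 admitting 4. So r8c2=4.
Step 2. [r2c2∈{5,6,9}] across col 2, 6 lands solely at r2c2 ⇒ r2c2=6.
Step 3. [r9c3∈{1,2,3,5,7}] r9c3 is the only open cell in row 9 admitting 7 ⇒ r9c3=7.
Step 4. [r9c2∈{1,3,5}] r9c2 is the only open cell in box 7 admitting 1 ⇒ r9c2=1.
Step 5. [r5c8∈{1,9}] in col 8, 1 fits only at r5c8 ⇒ r5c8=1.
Step 6. [r6c7∈{9}] nothing but 9 survives at r6c7 ⇒ r6c7=9.
Step 7. [r6c5∈{1,7,8}] in row 6, 1 fits only at r6c5. So r6c5=1.
Step 8. [r3c7∈{2}] only 2 remains possible at r3c7, so r3c7=2.
Step 9. [r7c7∈{5}] only 5 remains possible at r7c7. So r7c7=5.
Step 10. [r5c9∈{6}] r5c9's peers cover all but 6, so r5c9=6.
Step 11. [r1c4∈{1,4,6,9}] row 1 places 1 nowhere but r1c4 ⇒ r1c4=1.
Step 12. [r1c3∈{3,4,5,8}] across row 1, 4 lands solely at r1c3, so r1c3=4.
Step 13. [r4c4∈{2,6,9}] r4c4 is the only open cell in col 4 admitting 6. So r4c4=6.
Step 14. [r6c2∈{5}] r6c2 has the single candidate 5. So r6c2=5.
Step 15. [r2c3∈{5,8}] across col 3, 5 lands solely at r2c3 ⇒ r2c3=5.
Step 16. [r6c1∈{8}] only 8 remains possible at r6c1. So r6c1=8.
Step 17. [r5c3∈{2}] only 2 remains possible at r5c3. So r5c3=2.
Step 18. [r7c3∈{3}] r7c3 is down to just 3, so r7c3=3.
Step 19. [r1c5∈{3,6,8,9}] 3 has one home in col 5: r1c5. So r1c5=3.
Step 20. [r4c5∈{2,7,9}] in row 4, 2 fits only at r4c5 ⇒ r4c5=2.
Step 21. [r1c1∈{9}] r1c1 has the single candidate 9 ⇒ r1c1=9.
Step 22. [r2c9∈{8,9}] in box 3, 9 fits only at r2c9. So r2c9=9.
Step 23. [r7c5∈{6,9}] r7c5 is the only open cell in row 7 admitting 9, so r7c5=9.
Step 24. [r1c8∈{8}] nothing but 8 survives at r1c8 ⇒ r1c8=8.
Step 25. [r8c5∈{6}] r8c5 is down to just 6. So r8c5=6.
Step 26. [r5c5∈{8}] r5c5's peers cover all but 8 ⇒ r5c5=8.
Step 27. [r2c6∈{2,7,8}] across row 2, 8 lands solely at r2c6, so r2c6=8.
Step 28. [r3c6∈{9}] r3c6's peers cover all but 9 ⇒ r3c6=9.
Step 29. [r5c6∈{5}] r5c6 is down to just 5. So r5c6=5.
Step 30. [r8c6∈{2}] r8c6 has the single candidate 2, so r8c6=2.
Step 31. [r7c9∈{2}] r7c9 is down to just 2, so r7c9=2.
Step 32. [r9c1∈{2,5}] 2 has one home in row 9: r9c1, so r9c1=2.
Step 33. [r4c1∈{3}] r4c1 is down to just 3, so r4c1=3.
Step 34. [r6c6∈{7}] r6c6's peers cover all but 7 ⇒ r6c6=7.
Step 35. [r3c3∈{8}] only 8 remains possible at r3c3 ⇒ r3c3=8.
Step 36. [r1c6∈{6}] r1c6 has the single candidate 6. So r1c6=6.
Step 37. [r9c9∈{8}] r9c9's peers cover all but 8. So r9c9=8.
Step 38. [r9c6∈{3}] nothing but 3 survives at r9c6 ⇒ r9c6=3.
Step 39. [r4c3∈{1}] r4c3 has the single candidate 1, so r4c3=1.
Step 40. [r2c4∈{2}] only 2 remains possible at r2c4, so r2c4=2.
Step 41. [r3c4∈{4}] only 4 remains possible at r3c4. So r3c4=4.
Step 42. [r6c9∈{4}] r6c9 has the single candidate 4, so r6c9=4.
Step 43. [r1c9∈{5}] r1c9 has the single candidate 5 ⇒ r1c9=5.
Step 44. [r9c4∈{5}] r9c4's peers cover all but 5, so r9c4=5.
Step 45. [r2c5∈{7}] r2c5 has the single candidate 7, so r2c5=7.
Step 46. [r8c1∈{5}] r8c1's peers cover all but 5 ⇒ r8c1=5.
Step 47. [r4c2∈{9}] r4c2's peers cover all but 9, so r4c2=9.
Step 48. [r4c9∈{7}] r4c9 has the single candidate 7, so r4c9=7.
Step 49. [r7c1∈{6}] r7c1 is down to just 6 ⇒ r7c1=6.
Step 50. [r5c4∈{9}] nothing but 9 survives at r5c4 ⇒ r5c4=9.
Step 51. [r8c7∈{1}] only 1 remains possible at r8c7. So r8c7=1.
Step 52. [r9c8∈{9}] nothing but 9 survives at r9c8, so r9c8=9.
Step 53. [r3c2∈{3}] nothing but 3 survives at r3c2. So r3c2=3.

Answer: 9 2 4 1 3 6 7 8 5 / 1 6 5 2 7 8 4 3 9 / 7 3 8 4 5 9 2 6 1 / 3 9 1 6 2 4 8 5 7 / 4 7 2 9 8 5 3 1 6 / 8 5 6 3 1 7 9 2 4 / 6 8 3 7 9 1 5 4 2 / 5 4 9 8 6 2 1 7 3 / 2 1 7 5 4 3 6 9 8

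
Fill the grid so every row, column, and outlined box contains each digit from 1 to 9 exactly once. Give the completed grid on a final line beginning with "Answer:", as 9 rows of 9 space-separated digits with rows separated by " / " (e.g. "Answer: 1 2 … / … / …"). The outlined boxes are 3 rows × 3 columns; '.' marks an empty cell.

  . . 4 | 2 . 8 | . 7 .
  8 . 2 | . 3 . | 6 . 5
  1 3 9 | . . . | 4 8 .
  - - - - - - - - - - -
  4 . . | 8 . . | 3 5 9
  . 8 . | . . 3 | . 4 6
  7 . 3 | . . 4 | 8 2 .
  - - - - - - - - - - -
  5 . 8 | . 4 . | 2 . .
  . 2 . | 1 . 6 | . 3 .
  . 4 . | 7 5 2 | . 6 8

Step 1. [r7c2∈{1,6,7,9}] row 7 places 6 nowhere but r7c2 ⇒ r7c2=6.
Step 2. [r6c9∈{1}] nothing but 1 survives at r6c9. So r6c9=1.
Step 3. [r4c2∈{1}] r4c2's peers cover all but 1, so r4c2=1.
Step 4. [r5c5∈{1,2,7,9}] row 5 places 1 nowhere but r5c5. So r5c5=1.
Step 5. [r7c6∈{9}] r7c6's peers cover all but 9, so r7c6=9.
Step 6. [r6c2∈{5,9}] r6c2 is the only open cell in col 2 admitting 9. So r6c2=9.
Step 7. [r6c5∈{6}] r6c5 has the single candidate 6, so r6c5=6.
Step 8. [r3c5∈{7}] r3c5 is down to just 7 ⇒ r3c5=7.
Step 9. [r1c7∈{1,9}] row 1 places 1 nowhere but r1c7 ⇒ r1c7=1.
Step 10. [r8c3∈{7}] r8c3 has the single candidate 7 ⇒ r8c3=7.
Step 11. [r8c1∈{9}] only 9 remains possible at r8c1, so r8c1=9.
Step 12. [r6c4∈{5}] r6c4 has the single candidate 5. So r6c4=5.
Step 13. [r2c4∈{4,9}] row 2 places 4 nowhere but r2c4. So r2c4=4.
Step 14. [r9c7∈{9}] r9c7 is down to just 9 ⇒ r9c7=9.
Step 15. [r4c5∈{2}] r4c5's peers cover all but 2, so r4c5=2.
Step 16. [r3c6∈{5}] nothing but 5 survives at r3c6 ⇒ r3c6=5.
Step 17. [r1c2∈{5}] r1c2's peers cover all but 5, so r1c2=5.
Step 18. [r9c1∈{3}] r9c1's peers cover all but 3, so r9c1=3.
Step 19. [r4c3∈{6}] r4c3 is down to just 6 ⇒ r4c3=6.
Step 20. [r7c4∈{3}] r7c4's peers cover all but 3. So r7c4=3.
Step 21. [r5c3∈{5}] r5c3's peers cover all but 5. So r5c3=5.
Step 22. [r5c4∈{9}] r5c4 has the single candidate 9 ⇒ r5c4=9.
Step 23. [r8c9∈{4}] r8c9 is down to just 4. So r8c9=4.
Step 24. [r1c1∈{6}] r1c1's peers cover all but 6. So r1c1=6.
Step 25. [r1c5∈{9}] r1c5's peers cover all but 9 ⇒ r1c5=9.
Step 26. [r2c2∈{7}] r2c2 is down to just 7. So r2c2=7.
Step 27. [r9c3∈{1}] r9c3 has the single candidate 1. So r9c3=1.
Step 28. [r8c7∈{5}] r8c7's peers cover all but 5. So r8c7=5.
Step 29. [r8c5∈{8}] nothing but 8 survives at r8c5. So r8c5=8.
Step 30. [r4c6∈{7}] r4c6 has the single candidate 7. So r4c6=7.
Step 31. [r3c9∈{2}] r3c9's peers cover all but 2, so r3c9=2.
Step 32. [r2c8∈{9}] r2c8's peers cover all but 9 ⇒ r2c8=9.
Step 33. [r3c4∈{6}] r3c4's peers cover all but 6. So r3c4=6.
Step 34. [r5c7∈{7}] r5c7 is down to just 7 ⇒ r5c7=7.
Step 35. [r1c9∈{3}] r1c9 is down to just 3. So r1c9=3.
Step 36. [r2c6∈{1}] only 1 remains possible at r2c6 ⇒ r2c6=1.
Step 37. [r7c8∈{1}] r7c8's peers cover all but 1, so r7c8=1.
Step 38. [r7c9∈{7}] r7c9's peers cover all but 7 ⇒ r7c9=7.
Step 39. [r5c1∈{2}] r5c1 has the single candidate 2, so r5c1=2.

Answer: 6 5 4 2 9 8 1 7 3 / 8 7 2 4 3 1 6 9 5 / 1 3 9 6 7 5 4 8 2 / 4 1 6 8 2 7 3 5 9 / 2 8 5 9 1 3 7 4 6 / 7 9 3 5 6 4 8 2 1 / 5 6 8 3 4 9 2 1 7 / 9 2 7 1 8 6 5 3 4 / 3 4 1 7 5 2 9 6 8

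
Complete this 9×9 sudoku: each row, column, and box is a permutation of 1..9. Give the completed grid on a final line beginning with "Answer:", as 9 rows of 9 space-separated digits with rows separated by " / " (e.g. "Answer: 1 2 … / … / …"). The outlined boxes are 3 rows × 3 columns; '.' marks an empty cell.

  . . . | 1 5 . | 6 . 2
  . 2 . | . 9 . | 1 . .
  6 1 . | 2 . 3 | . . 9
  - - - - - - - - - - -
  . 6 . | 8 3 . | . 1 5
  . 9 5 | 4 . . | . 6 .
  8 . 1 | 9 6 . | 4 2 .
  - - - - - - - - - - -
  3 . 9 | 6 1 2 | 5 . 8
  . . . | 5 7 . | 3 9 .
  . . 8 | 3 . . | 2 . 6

Step 1. [r8c2∈{4}] r8c2 has the single candidate 4, so r8c2=4.
Step 2. [r2c9∈{3,4,7}] r2c9 is the only open cell in col 9 admitting 4. So r2c9=4.
Step 3. [r4c6∈{7}] r4c6 is down to just 7, so r4c6=7.
Step 4. [r3c5∈{4,8}] r3c5 is the only open cell in col 5 admitting 8 ⇒ r3c5=8.
Step 5. [r3c7∈{7}] r3c7 is down to just 7. So r3c7=7.
Step 6. [r7c2∈{7}] r7c2's peers cover all but 7. So r7c2=7.
Step 7. [r5c1∈{2,7}] in box 4, 7 fits only at r5c1 ⇒ r5c1=7.
Step 8. [r1c3∈{3,4,7}] across row 1, 7 lands solely at r1c3. So r1c3=7.
Step 9. [r2c8∈{3,5,8}] r2c8 is the only open cell in row 2 admitting 8, so r2c8=8.
Step 10. [r9c1∈{1,5}] 1 has one home in row 9: r9c1. So r9c1=1.
Step 11. [r1c6∈{4}] nothing but 4 survives at r1c6, so r1c6=4.
Step 12. [r8c1∈{2}] nothing but 2 survives at r8c1. So r8c1=2.
Step 13. [r6c2∈{3}] only 3 remains possible at r6c2, so r6c2=3.
Step 14. [r4c1∈{4}] only 4 remains possible at r4c1, so r4c1=4.
Step 15. [r9c5∈{4}] only 4 remains possible at r9c5. So r9c5=4.
Step 16. [r9c2∈{5}] only 5 remains possible at r9c2 ⇒ r9c2=5.
Step 17. [r3c8∈{5}] r3c8 is down to just 5, so r3c8=5.
Step 18. [r4c3∈{2}] r4c3 is down to just 2, so r4c3=2.
Step 19. [r5c6∈{1}] nothing but 1 survives at r5c6, so r5c6=1.
Step 20. [r4c7∈{9}] r4c7 is down to just 9. So r4c7=9.
Step 21. [r3c3∈{4}] r3c3 has the single candidate 4 ⇒ r3c3=4.
Step 22. [r6c9∈{7}] r6c9 is down to just 7. So r6c9=7.
Step 23. [r9c6∈{9}] r9c6 has the single candidate 9, so r9c6=9.
Step 24. [r7c8∈{4}] r7c8 has the single candidate 4. So r7c8=4.
Step 25. [r5c5∈{2}] only 2 remains possible at r5c5, so r5c5=2.
Step 26. [r6c6∈{5}] r6c6 is down to just 5 ⇒ r6c6=5.
Step 27. [r2c1∈{5}] nothing but 5 survives at r2c1. So r2c1=5.
Step 28. [r9c8∈{7}] only 7 remains possible at r9c8 ⇒ r9c8=7.
Step 29. [r2c4∈{7}] only 7 remains possible at r2c4. So r2c4=7.
Step 30. [r1c8∈{3}] r1c8 is down to just 3 ⇒ r1c8=3.
Step 31. [r1c2∈{8}] only 8 remains possible at r1c2. So r1c2=8.
Step 32. [r1c1∈{9}] only 9 remains possible at r1c1 ⇒ r1c1=9.
Step 33. [r8c9∈{1}] only 1 remains possible at r8c9 ⇒ r8c9=1.
Step 34. [r5c7∈{8}] r5c7's peers cover all but 8, so r5c7=8.
Step 35. [r8c3∈{6}] r8c3 is down to just 6. So r8c3=6.
Step 36. [r2c6∈{6}] r2c6 has the single candidate 6. So r2c6=6.
Step 37. [r5c9∈{3}] r5c9 is down to just 3, so r5c9=3.
Step 38. [r2c3∈{3}] only 3 remains possible at r2c3. So r2c3=3.
Step 39. [r8c6∈{8}] r8c6 is down to just 8 ⇒ r8c6=8.

Answer: 9 8 7 1 5 4 6 3 2 / 5 2 3 7 9 6 1 8 4 / 6 1 4 2 8 3 7 5 9 / 4 6 2 8 3 7 9 1 5 / 7 9 5 4 2 1 8 6 3 / 8 3 1 9 6 5 4 2 7 / 3 7 9 6 1 2 5 4 8 / 2 4 6 5 7 8 3 9 1 / 1 5 8 3 4 9 2 7 6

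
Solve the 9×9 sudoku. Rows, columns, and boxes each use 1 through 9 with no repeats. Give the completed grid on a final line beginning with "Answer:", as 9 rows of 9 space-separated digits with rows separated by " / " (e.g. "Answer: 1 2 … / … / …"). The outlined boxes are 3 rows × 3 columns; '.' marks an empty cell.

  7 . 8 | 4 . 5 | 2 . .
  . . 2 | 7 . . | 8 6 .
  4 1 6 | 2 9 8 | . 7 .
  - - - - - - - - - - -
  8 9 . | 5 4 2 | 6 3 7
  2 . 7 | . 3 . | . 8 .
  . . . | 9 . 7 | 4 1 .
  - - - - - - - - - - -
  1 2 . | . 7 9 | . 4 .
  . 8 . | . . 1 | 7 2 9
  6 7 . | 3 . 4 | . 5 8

Step 1. [r5c9∈{5}] r5c9 is down to just 5 ⇒ r5c9=5.
Step 2. [r7c3∈{3,5}] across row 7, 5 lands solely at r7c3. So r7c3=5.
Step 3. [r1c2∈{3}] only 3 remains possible at r1c2 ⇒ r1c2=3.
Step 4. [r8c4∈{6}] nothing but 6 survives at r8c4. So r8c4=6.
Step 5. [r3c9∈{3}] nothing but 3 survives at r3c9. So r3c9=3.
Step 6. [r6c3∈{3}] r6c3 has the single candidate 3 ⇒ r6c3=3.
Step 7. [r1c5∈{1,6}] r1c5 is the only open cell in row 1 admitting 6 ⇒ r1c5=6.
Step 8. [r6c2∈{5,6}] across row 6, 6 lands solely at r6c2, so r6c2=6.
Step 9. [r1c9∈{1}] r1c9 has the single candidate 1. So r1c9=1.
Step 10. [r6c1∈{5}] r6c1 is down to just 5, so r6c1=5.
Step 11. [r5c6∈{6}] r5c6 is down to just 6. So r5c6=6.
Step 12. [r8c5∈{5}] nothing but 5 survives at r8c5, so r8c5=5.
Step 13. [r5c7∈{9}] nothing but 9 survives at r5c7, so r5c7=9.
Step 14. [r7c9∈{6}] r7c9's peers cover all but 6. So r7c9=6.
Step 15. [r7c4∈{8}] r7c4 is down to just 8, so r7c4=8.
Step 16. [r2c9∈{4}] r2c9's peers cover all but 4 ⇒ r2c9=4.
Step 17. [r3c7∈{5}] r3c7's peers cover all but 5. So r3c7=5.
Step 18. [r7c7∈{3}] r7c7's peers cover all but 3, so r7c7=3.
Step 19. [r8c1∈{3}] r8c1's peers cover all but 3. So r8c1=3.
Step 20. [r6c5∈{8}] r6c5 is down to just 8 ⇒ r6c5=8.
Step 21. [r1c8∈{9}] only 9 remains possible at r1c8, so r1c8=9.
Step 22. [r2c5∈{1}] r2c5 is down to just 1. So r2c5=1.
Step 23. [r6c9∈{2}] r6c9's peers cover all but 2. So r6c9=2.
Step 24. [r9c7∈{1}] nothing but 1 survives at r9c7. So r9c7=1.
Step 25. [r9c5∈{2}] r9c5's peers cover all but 2. So r9c5=2.
Step 26. [r8c3∈{4}] r8c3 is down to just 4. So r8c3=4.
Step 27. [r2c2∈{5}] r2c2 is down to just 5, so r2c2=5.
Step 28. [r2c1∈{9}] r2c1 is down to just 9 ⇒ r2c1=9.
Step 29. [r9c3∈{9}] r9c3 has the single candidate 9 ⇒ r9c3=9.
Step 30. [r4c3∈{1}] r4c3's peers cover all but 1. So r4c3=1.
Step 31. [r5c4∈{1}] nothing but 1 survives at r5c4. So r5c4=1.
Step 32. [r5c2∈{4}] nothing but 4 survives at r5c2. So r5c2=4.
Step 33. [r2c6∈{3}] r2c6's peers cover all but 3, so r2c6=3.

Answer: 7 3 8 4 6 5 2 9 1 / 9 5 2 7 1 3 8 6 4 / 4 1 6 2 9 8 5 7 3 / 8 9 1 5 4 2 6 3 7 / 2 4 7 1 3 6 9 8 5 / 5 6 3 9 8 7 4 1 2 / 1 2 5 8 7 9 3 4 6 / 3 8 4 6 5 1 7 2 9 / 6 7 9 3 2 4 1 5 8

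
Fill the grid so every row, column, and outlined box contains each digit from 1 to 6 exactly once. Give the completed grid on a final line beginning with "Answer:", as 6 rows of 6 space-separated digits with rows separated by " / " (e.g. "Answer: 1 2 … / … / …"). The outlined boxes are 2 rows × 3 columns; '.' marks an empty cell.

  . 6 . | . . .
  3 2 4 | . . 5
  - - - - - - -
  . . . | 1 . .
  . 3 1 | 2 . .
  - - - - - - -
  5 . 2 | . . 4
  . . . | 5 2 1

Step 1. [r4c6∈{6}] r4c6 has the single candidate 6, so r4c6=6.
Step 2. [r4c1∈{4}] nothing but 4 survives at r4c1 ⇒ r4c1=4.
Step 3. [r3c5∈{3,4,5}] r3c5 is the only open cell in row 3 admitting 4 ⇒ r3c5=4.
Step 4. [r2c5∈{1,6}] across row 2, 1 lands solely at r2c5, so r2c5=1.
Step 5. [r1c5∈{3}] r1c5's peers cover all but 3, so r1c5=3.
Step 6. [r6c1∈{6}] r6c1 is down to just 6, so r6c1=6.
Step 7. [r1c3∈{5}] only 5 remains possible at r1c3, so r1c3=5.
Step 8. [r5c4∈{3,6}] in row 5, 3 fits only at r5c4. So r5c4=3.
Step 9. [r3c2∈{5}] only 5 remains possible at r3c2 ⇒ r3c2=5.
Step 10. [r2c4∈{6}] r2c4 has the single candidate 6 ⇒ r2c4=6.
Step 11. [r1c6∈{2}] r1c6's peers cover all but 2. So r1c6=2.
Step 12. [r3c6∈{3}] r3c6 is down to just 3. So r3c6=3.
Step 13. [r3c1∈{2}] only 2 remains possible at r3c1. So r3c1=2.
Step 14. [r3c3∈{6}] r3c3 has the single candidate 6 ⇒ r3c3=6.
Step 15. [r5c2∈{1}] only 1 remains possible at r5c2. So r5c2=1.
Step 16. [r6c2∈{4}] nothing but 4 survives at r6c2 ⇒ r6c2=4.
Step 17. [r4c5∈{5}] nothing but 5 survives at r4c5 ⇒ r4c5=5.
Step 18. [r6c3∈{3}] r6c3's peers cover all but 3, so r6c3=3.
Step 19. [r5c5∈{6}] r5c5's peers cover all but 6, so r5c5=6.
Step 20. [r1c4∈{4}] only 4 remains possible at r1c4, so r1c4=4.
Step 21. [r1c1∈{1}] r1c1 is down to just 1 ⇒ r1c1=1.

Answer: 1 6 5 4 3 2 / 3 2 4 6 1 5 / 2 5 6 1 4 3 / 4 3 1 2 5 6 / 5 1 2 3 6 4 / 6 4 3 5 2 1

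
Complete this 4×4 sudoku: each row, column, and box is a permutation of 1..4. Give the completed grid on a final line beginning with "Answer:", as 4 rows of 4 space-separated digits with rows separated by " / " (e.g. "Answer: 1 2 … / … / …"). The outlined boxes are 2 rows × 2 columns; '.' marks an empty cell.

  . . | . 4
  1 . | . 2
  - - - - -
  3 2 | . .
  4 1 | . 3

Step 1. [r2c3∈{3}] r2c3 is down to just 3. So r2c3=3.
Step 2. [r3c4∈{1}] nothing but 1 survives at r3c4 ⇒ r3c4=1.
Step 3. [r1c2∈{3}] r1c2 is down to just 3. So r1c2=3.
Step 4. [r2c2∈{4}] only 4 remains possible at r2c2. So r2c2=4.
Step 5. [r4c3∈{2}] r4c3 is down to just 2. So r4c3=2.
Step 6. [r3c3∈{4}] only 4 remains possible at r3c3. So r3c3=4.
Step 7. [r1c1∈{2}] r1c1 is down to just 2. So r1c1=2.
Step 8. [r1c3∈{1}] nothing but 1 survives at r1c3 ⇒ r1c3=1.

Answer: 2 3 1 4 / 1 4 3 2 / 3 2 4 1 / 4 1 2 3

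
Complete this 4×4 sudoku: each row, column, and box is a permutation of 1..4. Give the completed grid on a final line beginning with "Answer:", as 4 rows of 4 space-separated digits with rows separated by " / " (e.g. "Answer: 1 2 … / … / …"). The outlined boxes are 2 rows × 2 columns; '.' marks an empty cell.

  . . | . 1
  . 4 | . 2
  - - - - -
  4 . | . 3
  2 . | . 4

Step 1. [r1c1∈{3}] r1c1 is down to just 3. So r1c1=3.
Step 2. [r3c2∈{1}] only 1 remains possible at r3c2. So r3c2=1.
Step 3. [r1c3∈{4}] only 4 remains possible at r1c3, so r1c3=4.
Step 4. [r3c3∈{2}] r3c3's peers cover all but 2 ⇒ r3c3=2.
Step 5. [r4c3∈{1}] nothing but 1 survives at r4c3, so r4c3=1.
Step 6. [r4c2∈{3}] r4c2's peers cover all but 3, so r4c2=3.
Step 7. [r1c2∈{2}] r1c2 has the single candidate 2 ⇒ r1c2=2.
Step 8. [r2c1∈{1}] r2c1 has the single candidate 1 ⇒ r2c1=1.
Step 9. [r2c3∈{3}] r2c3's peers cover all but 3 ⇒ r2c3=3.

Answer: 3 2 4 1 / 1 4 3 2 / 4 1 2 3 / 2 3 1 4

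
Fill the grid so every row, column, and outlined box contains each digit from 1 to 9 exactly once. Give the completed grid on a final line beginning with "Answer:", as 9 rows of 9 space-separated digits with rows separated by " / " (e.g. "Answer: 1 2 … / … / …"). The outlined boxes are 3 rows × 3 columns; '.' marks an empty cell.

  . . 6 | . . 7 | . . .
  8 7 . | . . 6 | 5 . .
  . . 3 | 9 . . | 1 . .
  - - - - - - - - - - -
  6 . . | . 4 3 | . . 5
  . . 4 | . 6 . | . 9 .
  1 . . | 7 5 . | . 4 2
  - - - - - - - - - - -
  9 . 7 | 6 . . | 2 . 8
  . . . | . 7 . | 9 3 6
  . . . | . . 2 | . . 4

Step 1. [r2c4∈{1,2,3,4}] in row 2, 4 fits only at r2c4. So r2c4=4.
Step 2. [r5c9∈{1,3,7}] in col 9, 1 fits only at r5c9 ⇒ r5c9=1.
Step 3. [r5c6∈{8}] r5c6's peers cover all but 8. So r5c6=8.
Step 4. [r3c6∈{5}] r3c6 has the single candidate 5 ⇒ r3c6=5.
Step 5. [r9c2∈{1,3,5,6,8}] r9c2 is the only open cell in row 9 admitting 6. So r9c2=6.
Step 6. [r4c4∈{1,2}] row 4 places 1 nowhere but r4c4 ⇒ r4c4=1.
Step 7. [r1c7∈{3,4,8}] col 7 places 4 nowhere but r1c7, so r1c7=4.
Step 8. [r2c8∈{2}] only 2 remains possible at r2c8, so r2c8=2.
Step 9. [r1c8∈{8}] only 8 remains possible at r1c8, so r1c8=8.
Step 10. [r5c1∈{2,3,5,7}] r5c1 is the only open cell in col 1 admitting 7. So r5c1=7.
Step 11. [r5c2∈{2,3,5}] 5 has one home in row 5: r5c2, so r5c2=5.
Step 12. [r9c1∈{3,5}] in col 1, 3 fits only at r9c1, so r9c1=3.
Step 13. [r1c4∈{2,3}] in col 4, 3 fits only at r1c4 ⇒ r1c4=3.
Step 14. [r2c5∈{1}] nothing but 1 survives at r2c5, so r2c5=1.
Step 15. [r2c3∈{9}] nothing but 9 survives at r2c3. So r2c3=9.
Step 16. [r6c3∈{8}] r6c3 is down to just 8. So r6c3=8.
Step 17. [r8c2∈{1,2,4,8}] 8 has one home in col 2: r8c2. So r8c2=8.
Step 18. [r8c4∈{5}] r8c4's peers cover all but 5. So r8c4=5.
Step 19. [r1c5∈{2}] r1c5's peers cover all but 2 ⇒ r1c5=2.
Step 20. [r4c8∈{7}] only 7 remains possible at r4c8. So r4c8=7.
Step 21. [r6c2∈{3,9}] 3 has one home in col 2: r6c2, so r6c2=3.
Step 22. [r9c3∈{1,5}] col 3 places 5 nowhere but r9c3. So r9c3=5.
Step 23. [r8c3∈{1,2}] r8c3 is the only open cell in col 3 admitting 1 ⇒ r8c3=1.
Step 24. [r7c2∈{4}] r7c2's peers cover all but 4. So r7c2=4.
Step 25. [r3c2∈{2}] r3c2 is down to just 2 ⇒ r3c2=2.
Step 26. [r7c8∈{1,5}] r7c8 is the only open cell in row 7 admitting 5, so r7c8=5.
Step 27. [r3c5∈{8}] r3c5 has the single candidate 8 ⇒ r3c5=8.
Step 28. [r5c4∈{2}] only 2 remains possible at r5c4, so r5c4=2.
Step 29. [r4c3∈{2}] r4c3's peers cover all but 2, so r4c3=2.
Step 30. [r4c2∈{9}] r4c2 is down to just 9 ⇒ r4c2=9.
Step 31. [r5c7∈{3}] only 3 remains possible at r5c7, so r5c7=3.
Step 32. [r2c9∈{3}] r2c9's peers cover all but 3 ⇒ r2c9=3.
Step 33. [r9c7∈{7}] only 7 remains possible at r9c7 ⇒ r9c7=7.
Step 34. [r1c1∈{5}] only 5 remains possible at r1c1. So r1c1=5.
Step 35. [r1c2∈{1}] nothing but 1 survives at r1c2, so r1c2=1.
Step 36. [r8c1∈{2}] r8c1 is down to just 2, so r8c1=2.
Step 37. [r6c6∈{9}] r6c6 is down to just 9. So r6c6=9.
Step 38. [r4c7∈{8}] r4c7 is down to just 8. So r4c7=8.
Step 39. [r8c6∈{4}] r8c6 is down to just 4. So r8c6=4.
Step 40. [r3c9∈{7}] nothing but 7 survives at r3c9, so r3c9=7.
Step 41. [r3c8∈{6}] r3c8's peers cover all but 6. So r3c8=6.
Step 42. [r7c6∈{1}] r7c6 has the single candidate 1 ⇒ r7c6=1.
Step 43. [r1c9∈{9}] r1c9 has the single candidate 9. So r1c9=9.
Step 44. [r9c5∈{9}] r9c5 has the single candidate 9 ⇒ r9c5=9.
Step 45. [r9c8∈{1}] r9c8 is down to just 1 ⇒ r9c8=1.
Step 46. [r7c5∈{3}] r7c5 is down to just 3 ⇒ r7c5=3.
Step 47. [r6c7∈{6}] r6c7 is down to just 6. So r6c7=6.
Step 48. [r3c1∈{4}] r3c1 has the single candidate 4 ⇒ r3c1=4.
Step 49. [r9c4∈{8}] r9c4's peers cover all but 8, so r9c4=8.

Answer: 5 1 6 3 2 7 4 8 9 / 8 7 9 4 1 6 5 2 3 / 4 2 3 9 8 5 1 6 7 / 6 9 2 1 4 3 8 7 5 / 7 5 4 2 6 8 3 9 1 / 1 3 8 7 5 9 6 4 2 / 9 4 7 6 3 1 2 5 8 / 2 8 1 5 7 4 9 3 6 / 3 6 5 8 9 2 7 1 4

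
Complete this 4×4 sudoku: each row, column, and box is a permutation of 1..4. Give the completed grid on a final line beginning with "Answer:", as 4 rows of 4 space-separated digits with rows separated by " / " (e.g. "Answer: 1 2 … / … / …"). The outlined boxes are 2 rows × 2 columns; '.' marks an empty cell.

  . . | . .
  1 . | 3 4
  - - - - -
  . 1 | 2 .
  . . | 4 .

Step 1. [r2c2∈{2}] nothing but 2 survives at r2c2 ⇒ r2c2=2.
Step 2. [r4c2∈{3}] only 3 remains possible at r4c2, so r4c2=3.
Step 3. [r1c3∈{1}] r1c3 is down to just 1, so r1c3=1.
Step 4. [r1c2∈{4}] r1c2's peers cover all but 4 ⇒ r1c2=4.
Step 5. [r1c4∈{2}] nothing but 2 survives at r1c4 ⇒ r1c4=2.
Step 6. [r3c1∈{4}] nothing but 4 survives at r3c1. So r3c1=4.
Step 7. [r4c4∈{1}] only 1 remains possible at r4c4 ⇒ r4c4=1.
Step 8. [r4c1∈{2}] only 2 remains possible at r4c1, so r4c1=2.
Step 9. [r3c4∈{3}] nothing but 3 survives at r3c4. So r3c4=3.
Step 10. [r1c1∈{3}] r1c1 has the single candidate 3 ⇒ r1c1=3.

Answer: 3 4 1 2 / 1 2 3 4 / 4 1 2 3 / 2 3 4 1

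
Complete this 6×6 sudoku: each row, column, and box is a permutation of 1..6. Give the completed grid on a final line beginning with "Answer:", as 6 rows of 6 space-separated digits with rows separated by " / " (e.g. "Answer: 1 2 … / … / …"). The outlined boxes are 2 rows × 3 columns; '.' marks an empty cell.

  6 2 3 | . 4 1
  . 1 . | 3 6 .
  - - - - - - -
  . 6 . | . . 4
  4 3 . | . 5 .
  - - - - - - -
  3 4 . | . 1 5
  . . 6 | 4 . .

Step 1. [r5c3∈{2}] r5c3's peers cover all but 2, so r5c3=2.
Step 2. [r3c1∈{1,2,5}] across col 1, 2 lands solely at r3c1, so r3c1=2.
Step 3. [r4c4∈{1,2,6}] in col 4, 2 fits only at r4c4. So r4c4=2.
Step 4. [r3c3∈{1,5}] 5 has one home in row 3: r3c3 ⇒ r3c3=5.
Step 5. [r6c5∈{2,3}] across col 5, 2 lands solely at r6c5. So r6c5=2.
Step 6. [r6c1∈{1,5}] r6c1 is the only open cell in row 6 admitting 1 ⇒ r6c1=1.
Step 7. [r5c4∈{6}] only 6 remains possible at r5c4. So r5c4=6.
Step 8. [r2c1∈{5}] nothing but 5 survives at r2c1 ⇒ r2c1=5.
Step 9. [r6c2∈{5}] nothing but 5 survives at r6c2 ⇒ r6c2=5.
Step 10. [r3c5∈{3}] r3c5 has the single candidate 3 ⇒ r3c5=3.
Step 11. [r3c4∈{1}] r3c4 has the single candidate 1 ⇒ r3c4=1.
Step 12. [r4c3∈{1}] nothing but 1 survives at r4c3 ⇒ r4c3=1.
Step 13. [r2c6∈{2}] only 2 remains possible at r2c6 ⇒ r2c6=2.
Step 14. [r2c3∈{4}] r2c3 has the single candidate 4. So r2c3=4.
Step 15. [r1c4∈{5}] r1c4's peers cover all but 5, so r1c4=5.
Step 16. [r6c6∈{3}] r6c6's peers cover all but 3. So r6c6=3.
Step 17. [r4c6∈{6}] r4c6 is down to just 6. So r4c6=6.

Answer: 6 2 3 5 4 1 / 5 1 4 3 6 2 / 2 6 5 1 3 4 / 4 3 1 2 5 6 / 3 4 2 6 1 5 / 1 5 6 4 2 3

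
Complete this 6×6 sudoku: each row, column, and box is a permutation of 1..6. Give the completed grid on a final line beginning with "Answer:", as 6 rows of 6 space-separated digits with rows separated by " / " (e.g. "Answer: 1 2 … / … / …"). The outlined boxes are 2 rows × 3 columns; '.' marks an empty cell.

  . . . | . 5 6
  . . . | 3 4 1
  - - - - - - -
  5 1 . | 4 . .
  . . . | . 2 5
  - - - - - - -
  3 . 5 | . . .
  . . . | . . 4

Step 1. [r1c4∈{2}] r1c4 is down to just 2. So r1c4=2.
Step 2. [r5c2∈{2,4,6}] row 5 places 4 nowhere but r5c2. So r5c2=4.
Step 3. [r3c3∈{2,3,6}] across row 3, 2 lands solely at r3c3 ⇒ r3c3=2.
Step 4. [r2c3∈{6}] r2c3 has the single candidate 6 ⇒ r2c3=6.
Step 5. [r6c3∈{1}] r6c3 has the single candidate 1 ⇒ r6c3=1.
Step 6. [r3c5∈{3,6}] r3c5 is the only open cell in row 3 admitting 6. So r3c5=6.
Step 7. [r5c4∈{1,6}] r5c4 is the only open cell in row 5 admitting 6 ⇒ r5c4=6.
Step 8. [r1c2∈{3}] r1c2 is down to just 3 ⇒ r1c2=3.
Step 9. [r1c3∈{4}] r1c3 is down to just 4. So r1c3=4.
Step 10. [r4c2∈{6}] r4c2 is down to just 6 ⇒ r4c2=6.
Step 11. [r2c1∈{2}] only 2 remains possible at r2c1, so r2c1=2.
Step 12. [r4c4∈{1}] r4c4 has the single candidate 1 ⇒ r4c4=1.
Step 13. [r6c4∈{5}] r6c4 has the single candidate 5, so r6c4=5.
Step 14. [r4c3∈{3}] r4c3 has the single candidate 3, so r4c3=3.
Step 15. [r2c2∈{5}] r2c2 is down to just 5. So r2c2=5.
Step 16. [r6c1∈{6}] r6c1 has the single candidate 6 ⇒ r6c1=6.
Step 17. [r5c6∈{2}] r5c6 has the single candidate 2, so r5c6=2.
Step 18. [r3c6∈{3}] nothing but 3 survives at r3c6. So r3c6=3.
Step 19. [r6c5∈{3}] nothing but 3 survives at r6c5 ⇒ r6c5=3.
Step 20. [r1c1∈{1}] only 1 remains possible at r1c1, so r1c1=1.
Step 21. [r4c1∈{4}] only 4 remains possible at r4c1, so r4c1=4.
Step 22. [r6c2∈{2}] r6c2 has the single candidate 2. So r6c2=2.
Step 23. [r5c5∈{1}] r5c5 is down to just 1 ⇒ r5c5=1.

Answer: 1 3 4 2 5 6 / 2 5 6 3 4 1 / 5 1 2 4 6 3 / 4 6 3 1 2 5 / 3 4 5 6 1 2 / 6 2 1 5 3 4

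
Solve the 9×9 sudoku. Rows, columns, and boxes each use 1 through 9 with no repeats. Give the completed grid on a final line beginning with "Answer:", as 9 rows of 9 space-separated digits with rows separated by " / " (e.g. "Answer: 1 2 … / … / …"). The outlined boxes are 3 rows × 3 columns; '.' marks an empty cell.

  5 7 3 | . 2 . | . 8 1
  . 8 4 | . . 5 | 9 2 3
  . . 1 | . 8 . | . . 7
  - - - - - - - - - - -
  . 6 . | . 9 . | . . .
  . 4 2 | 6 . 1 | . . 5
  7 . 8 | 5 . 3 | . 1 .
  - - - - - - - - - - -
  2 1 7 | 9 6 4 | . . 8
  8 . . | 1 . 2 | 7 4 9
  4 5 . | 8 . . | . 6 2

Step 1. [r5c5∈{7}] nothing but 7 survives at r5c5. So r5c5=7.
Step 2. [r4c9∈{4}] only 4 remains possible at r4c9, so r4c9=4.
Step 3. [r5c7∈{3,8}] in row 5, 8 fits only at r5c7 ⇒ r5c7=8.
Step 4. [r9c5∈{3}] nothing but 3 survives at r9c5 ⇒ r9c5=3.
Step 5. [r6c2∈{9}] r6c2 has the single candidate 9 ⇒ r6c2=9.
Step 6. [r1c6∈{6,9}] across row 1, 9 lands solely at r1c6. So r1c6=9.
Step 7. [r1c7∈{4,6}] in row 1, 6 fits only at r1c7, so r1c7=6.
Step 8. [r3c7∈{4,5}] 4 has one home in col 7: r3c7. So r3c7=4.
Step 9. [r5c1∈{3}] only 3 remains possible at r5c1 ⇒ r5c1=3.
Step 10. [r7c7∈{3,5}] across col 7, 5 lands solely at r7c7, so r7c7=5.
Step 11. [r4c7∈{2,3}] 3 has one home in col 7: r4c7, so r4c7=3.
Step 12. [r3c6∈{6}] r3c6 is down to just 6 ⇒ r3c6=6.
Step 13. [r4c1∈{1}] r4c1 has the single candidate 1 ⇒ r4c1=1.
Step 14. [r4c4∈{2}] only 2 remains possible at r4c4 ⇒ r4c4=2.
Step 15. [r8c3∈{6}] only 6 remains possible at r8c3. So r8c3=6.
Step 16. [r6c7∈{2}] r6c7 has the single candidate 2, so r6c7=2.
Step 17. [r2c5∈{1}] nothing but 1 survives at r2c5. So r2c5=1.
Step 18. [r3c2∈{2}] r3c2 has the single candidate 2 ⇒ r3c2=2.
Step 19. [r2c4∈{7}] nothing but 7 survives at r2c4 ⇒ r2c4=7.
Step 20. [r9c6∈{7}] only 7 remains possible at r9c6. So r9c6=7.
Step 21. [r6c9∈{6}] only 6 remains possible at r6c9. So r6c9=6.
Step 22. [r4c3∈{5}] nothing but 5 survives at r4c3 ⇒ r4c3=5.
Step 23. [r1c4∈{4}] r1c4 has the single candidate 4 ⇒ r1c4=4.
Step 24. [r6c5∈{4}] nothing but 4 survives at r6c5. So r6c5=4.
Step 25. [r5c8∈{9}] r5c8's peers cover all but 9, so r5c8=9.
Step 26. [r3c1∈{9}] r3c1 has the single candidate 9 ⇒ r3c1=9.
Step 27. [r3c8∈{5}] r3c8's peers cover all but 5, so r3c8=5.
Step 28. [r4c8∈{7}] r4c8 has the single candidate 7, so r4c8=7.
Step 29. [r9c3∈{9}] only 9 remains possible at r9c3 ⇒ r9c3=9.
Step 30. [r4c6∈{8}] nothing but 8 survives at r4c6 ⇒ r4c6=8.
Step 31. [r7c8∈{3}] only 3 remains possible at r7c8, so r7c8=3.
Step 32. [r8c2∈{3}] r8c2 has the single candidate 3. So r8c2=3.
Step 33. [r8c5∈{5}] r8c5's peers cover all but 5. So r8c5=5.
Step 34. [r2c1∈{6}] r2c1 is down to just 6, so r2c1=6.
Step 35. [r3c4∈{3}] nothing but 3 survives at r3c4 ⇒ r3c4=3.
Step 36. [r9c7∈{1}] only 1 remains possible at r9c7. So r9c7=1.

Answer: 5 7 3 4 2 9 6 8 1 / 6 8 4 7 1 5 9 2 3 / 9 2 1 3 8 6 4 5 7 / 1 6 5 2 9 8 3 7 4 / 3 4 2 6 7 1 8 9 5 / 7 9 8 5 4 3 2 1 6 / 2 1 7 9 6 4 5 3 8 / 8 3 6 1 5 2 7 4 9 / 4 5 9 8 3 7 1 6 2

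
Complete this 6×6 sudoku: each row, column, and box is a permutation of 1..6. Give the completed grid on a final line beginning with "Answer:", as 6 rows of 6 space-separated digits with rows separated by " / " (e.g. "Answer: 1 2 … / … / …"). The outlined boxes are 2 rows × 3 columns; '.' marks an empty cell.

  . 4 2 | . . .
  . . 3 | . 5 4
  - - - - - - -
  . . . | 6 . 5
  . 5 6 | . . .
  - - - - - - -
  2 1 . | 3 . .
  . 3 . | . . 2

Step 1. [r1c4∈{1}] nothing but 1 survives at r1c4 ⇒ r1c4=1.
Step 2. [r6c1∈{4,5,6}] r6c1 is the only open cell in box 5 admitting 6 ⇒ r6c1=6.
Step 3. [r3c3∈{1,4}] r3c3 is the only open cell in col 3 admitting 1. So r3c3=1.
Step 4. [r4c6∈{1,3}] 1 has one home in col 6: r4c6. So r4c6=1.
Step 5. [r5c3∈{4,5}] 5 has one home in row 5: r5c3 ⇒ r5c3=5.
Step 6. [r5c5∈{4,6}] r5c5 is the only open cell in row 5 admitting 4 ⇒ r5c5=4.
Step 7. [r4c4∈{2,4}] in col 4, 4 fits only at r4c4, so r4c4=4.
Step 8. [r4c5∈{2,3}] row 4 places 2 nowhere but r4c5. So r4c5=2.
Step 9. [r1c5∈{3,6}] across col 5, 6 lands solely at r1c5 ⇒ r1c5=6.
Step 10. [r4c1∈{3}] r4c1 is down to just 3, so r4c1=3.
Step 11. [r1c1∈{5}] r1c1's peers cover all but 5 ⇒ r1c1=5.
Step 12. [r6c3∈{4}] r6c3's peers cover all but 4 ⇒ r6c3=4.
Step 13. [r3c2∈{2}] nothing but 2 survives at r3c2. So r3c2=2.
Step 14. [r6c4∈{5}] only 5 remains possible at r6c4. So r6c4=5.
Step 15. [r6c5∈{1}] only 1 remains possible at r6c5, so r6c5=1.
Step 16. [r2c1∈{1}] nothing but 1 survives at r2c1, so r2c1=1.
Step 17. [r3c5∈{3}] r3c5 is down to just 3. So r3c5=3.
Step 18. [r1c6∈{3}] nothing but 3 survives at r1c6 ⇒ r1c6=3.
Step 19. [r3c1∈{4}] only 4 remains possible at r3c1 ⇒ r3c1=4.
Step 20. [r5c6∈{6}] nothing but 6 survives at r5c6 ⇒ r5c6=6.
Step 21. [r2c2∈{6}] r2c2 has the single candidate 6 ⇒ r2c2=6.
Step 22. [r2c4∈{2}] only 2 remains possible at r2c4 ⇒ r2c4=2.

Answer: 5 4 2 1 6 3 / 1 6 3 2 5 4 / 4 2 1 6 3 5 / 3 5 6 4 2 1 / 2 1 5 3 4 6 / 6 3 4 5 1 2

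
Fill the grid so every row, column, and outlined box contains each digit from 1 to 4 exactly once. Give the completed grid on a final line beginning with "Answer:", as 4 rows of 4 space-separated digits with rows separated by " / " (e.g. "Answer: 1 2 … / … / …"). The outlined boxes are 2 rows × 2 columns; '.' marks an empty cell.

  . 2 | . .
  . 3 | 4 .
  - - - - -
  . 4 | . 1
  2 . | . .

Step 1. [r4c3∈{3}] r4c3 is down to just 3, so r4c3=3.
Step 2. [r1c3∈{1}] r1c3 has the single candidate 1, so r1c3=1.
Step 3. [r4c2∈{1}] r4c2 has the single candidate 1 ⇒ r4c2=1.
Step 4. [r3c3∈{2}] only 2 remains possible at r3c3, so r3c3=2.
Step 5. [r2c4∈{2}] r2c4's peers cover all but 2 ⇒ r2c4=2.
Step 6. [r2c1∈{1}] nothing but 1 survives at r2c1, so r2c1=1.
Step 7. [r4c4∈{4}] r4c4's peers cover all but 4 ⇒ r4c4=4.
Step 8. [r1c4∈{3}] r1c4's peers cover all but 3, so r1c4=3.
Step 9. [r1c1∈{4}] r1c1 has the single candidate 4 ⇒ r1c1=4.
Step 10. [r3c1∈{3}] r3c1 is down to just 3 ⇒ r3c1=3.

Answer: 4 2 1 3 / 1 3 4 2 / 3 4 2 1 / 2 1 3 4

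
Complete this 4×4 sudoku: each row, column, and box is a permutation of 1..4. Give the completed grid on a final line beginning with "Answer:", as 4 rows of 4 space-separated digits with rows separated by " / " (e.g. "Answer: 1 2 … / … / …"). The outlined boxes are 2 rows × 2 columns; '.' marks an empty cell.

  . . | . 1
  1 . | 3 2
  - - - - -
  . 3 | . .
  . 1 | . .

Step 1. [r1c3∈{4}] nothing but 4 survives at r1c3. So r1c3=4.
Step 2. [r4c3∈{2}] r4c3 has the single candidate 2 ⇒ r4c3=2.
Step 3. [r3c4∈{4}] r3c4 is down to just 4 ⇒ r3c4=4.
Step 4. [r1c2∈{2}] r1c2's peers cover all but 2. So r1c2=2.
Step 5. [r4c1∈{4}] r4c1 has the single candidate 4 ⇒ r4c1=4.
Step 6. [r3c1∈{2}] only 2 remains possible at r3c1 ⇒ r3c1=2.
Step 7. [r3c3∈{1}] r3c3 has the single candidate 1. So r3c3=1.
Step 8. [r2c2∈{4}] r2c2's peers cover all but 4. So r2c2=4.
Step 9. [r1c1∈{3}] r1c1 is down to just 3, so r1c1=3.
Step 10. [r4c4∈{3}] r4c4's peers cover all but 3, so r4c4=3.

Answer: 3 2 4 1 / 1 4 3 2 / 2 3 1 4 / 4 1 2 3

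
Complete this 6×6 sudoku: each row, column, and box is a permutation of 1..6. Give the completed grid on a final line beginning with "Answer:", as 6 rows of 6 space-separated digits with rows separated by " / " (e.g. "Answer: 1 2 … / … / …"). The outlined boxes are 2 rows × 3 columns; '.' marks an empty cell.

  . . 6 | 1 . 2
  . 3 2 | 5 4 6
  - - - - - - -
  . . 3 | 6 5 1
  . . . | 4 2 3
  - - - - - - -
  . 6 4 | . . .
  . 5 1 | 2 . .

Step 1. [r5c4∈{3}] r5c4 is down to just 3. So r5c4=3.
Step 2. [r1c2∈{4}] r1c2 is down to just 4, so r1c2=4.
Step 3. [r4c1∈{1,5,6}] row 4 places 6 nowhere but r4c1, so r4c1=6.
Step 4. [r5c1∈{2}] r5c1 is down to just 2 ⇒ r5c1=2.
Step 5. [r4c2∈{1}] r4c2 has the single candidate 1 ⇒ r4c2=1.
Step 6. [r2c1∈{1}] r2c1 is down to just 1 ⇒ r2c1=1.
Step 7. [r5c6∈{5}] r5c6 is down to just 5 ⇒ r5c6=5.
Step 8. [r1c5∈{3}] nothing but 3 survives at r1c5 ⇒ r1c5=3.
Step 9. [r5c5∈{1}] r5c5's peers cover all but 1, so r5c5=1.
Step 10. [r6c1∈{3}] only 3 remains possible at r6c1 ⇒ r6c1=3.
Step 11. [r6c6∈{4}] nothing but 4 survives at r6c6, so r6c6=4.
Step 12. [r6c5∈{6}] r6c5's peers cover all but 6 ⇒ r6c5=6.
Step 13. [r4c3∈{5}] only 5 remains possible at r4c3. So r4c3=5.
Step 14. [r1c1∈{5}] r1c1 has the single candidate 5. So r1c1=5.
Step 15. [r3c1∈{4}] r3c1 has the single candidate 4 ⇒ r3c1=4.
Step 16. [r3c2∈{2}] r3c2 has the single candidate 2 ⇒ r3c2=2.

Answer: 5 4 6 1 3 2 / 1 3 2 5 4 6 / 4 2 3 6 5 1 / 6 1 5 4 2 3 / 2 6 4 3 1 5 / 3 5 1 2 6 4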